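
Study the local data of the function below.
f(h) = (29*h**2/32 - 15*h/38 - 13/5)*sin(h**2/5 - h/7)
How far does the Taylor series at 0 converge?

The radius of convergence is infinite.

The factor sin(h**2/5 - h/7) is entire and contributes no finite singular point.
The polynomial part has no poles.
No finite singular points: the Taylor series at 0 converges everywhere.


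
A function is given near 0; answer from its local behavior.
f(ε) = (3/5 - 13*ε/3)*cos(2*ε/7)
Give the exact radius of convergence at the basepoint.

The factor cos(2*ε/7) is entire and contributes no finite singular point.
The polynomial part has no poles.
No finite singular points: the Taylor series at 0 converges everywhere.

The radius of convergence is infinite.


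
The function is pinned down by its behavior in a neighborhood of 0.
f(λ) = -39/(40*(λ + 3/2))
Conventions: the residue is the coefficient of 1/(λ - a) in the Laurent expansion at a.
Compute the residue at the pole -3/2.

At the order-1 pole -3/2 set g(λ) = (λ - (-3/2))*f(λ) = -39/40.
Simple pole: residue = g(a) at a = -3/2, which is -39/40.

The residue is -39/40.


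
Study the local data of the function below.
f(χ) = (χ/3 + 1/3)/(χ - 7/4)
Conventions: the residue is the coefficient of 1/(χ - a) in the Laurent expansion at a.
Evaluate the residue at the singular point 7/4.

The residue is 11/12.

At the order-1 pole 7/4 set g(χ) = (χ - (7/4))*f(χ) = χ/3 + 1/3.
Simple pole: residue = g(a) at a = 7/4, which is 11/12.


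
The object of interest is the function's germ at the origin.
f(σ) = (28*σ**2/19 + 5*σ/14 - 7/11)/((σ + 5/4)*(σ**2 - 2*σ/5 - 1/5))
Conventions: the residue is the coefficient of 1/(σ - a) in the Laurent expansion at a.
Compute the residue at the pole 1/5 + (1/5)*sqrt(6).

The residue is 89237/217987 - (131093/1307922)*sqrt(6).

The factor σ**2 - 2*σ/5 - 1/5 splits as (σ - a)(σ - a') with a = 1/5 + (1/5)*sqrt(6), a' = 1/5 - (1/5)*sqrt(6). At the order-1 pole a set g(σ) = (σ - a)*f(σ) = [(28*σ**2/19 + 5*σ/14 - 7/11)/(σ + 5/4)] / (σ - a').
Simple pole: residue = g(a) at a = 1/5 + (1/5)*sqrt(6), which is 89237/217987 - (131093/1307922)*sqrt(6).


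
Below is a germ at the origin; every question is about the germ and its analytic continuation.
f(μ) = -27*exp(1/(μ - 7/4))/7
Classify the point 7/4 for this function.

The point is an essential singularity.

The exponent 1/(μ - (7/4)) has a pole at 7/4, so exp(1/(μ - (7/4))) takes every nonzero value near it: an essential singularity (not a pole of any order).


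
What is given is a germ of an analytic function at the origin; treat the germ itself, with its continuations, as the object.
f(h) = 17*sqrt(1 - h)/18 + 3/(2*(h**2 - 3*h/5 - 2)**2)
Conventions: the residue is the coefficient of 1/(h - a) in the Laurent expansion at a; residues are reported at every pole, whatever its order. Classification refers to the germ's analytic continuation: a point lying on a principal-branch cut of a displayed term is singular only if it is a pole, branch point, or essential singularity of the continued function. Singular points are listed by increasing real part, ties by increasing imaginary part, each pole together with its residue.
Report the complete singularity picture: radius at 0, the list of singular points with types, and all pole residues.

Radius of convergence at 0: 1.
At 3/10 - (1/10)*sqrt(209): a pole of order 2; residue (375/43681)*sqrt(209).
At 1: an algebraic (square-root) branch point.
At 3/10 + (1/10)*sqrt(209): a pole of order 2; residue -(375/43681)*sqrt(209).

Denominator factor (h**2 - 3*h/5 - 2)^2: discriminant 209/25, real irrational roots 3/10 + (1/10)*sqrt(209) and 3/10 - (1/10)*sqrt(209); poles of order 2, moduli 3/10 + (1/10)*sqrt(209) and -3/10 + (1/10)*sqrt(209).
Branch term (17/18)*sqrt(1 - h/(1)): its argument vanishes at h = 1, a square-root branch point, modulus 1.
The radius of convergence is the smallest modulus among the singular points: 1.
The branch term is analytic at 3/10 - (1/10)*sqrt(209) and contributes nothing to the residue; only the rational part matters.
The factor h**2 - 3*h/5 - 2 splits as (h - a)(h - a') with a = 3/10 - (1/10)*sqrt(209), a' = 3/10 + (1/10)*sqrt(209). At the order-2 pole a set g(h) = (h - a)^2*(rational part) = [3/2] / (h - a')^2.
Order-2 pole: residue = g'(a); g'(3/10 - (1/10)*sqrt(209)) = (375/43681)*sqrt(209), so the residue is (375/43681)*sqrt(209).
The branch term is analytic at 3/10 + (1/10)*sqrt(209) and contributes nothing to the residue; only the rational part matters.
The factor h**2 - 3*h/5 - 2 splits as (h - a)(h - a') with a = 3/10 + (1/10)*sqrt(209), a' = 3/10 - (1/10)*sqrt(209). At the order-2 pole a set g(h) = (h - a)^2*(rational part) = [3/2] / (h - a')^2.
Order-2 pole: residue = g'(a); g'(3/10 + (1/10)*sqrt(209)) = -(375/43681)*sqrt(209), so the residue is -(375/43681)*sqrt(209).
List the singular points by increasing real part (a conjugate pair: the negative imaginary part first).


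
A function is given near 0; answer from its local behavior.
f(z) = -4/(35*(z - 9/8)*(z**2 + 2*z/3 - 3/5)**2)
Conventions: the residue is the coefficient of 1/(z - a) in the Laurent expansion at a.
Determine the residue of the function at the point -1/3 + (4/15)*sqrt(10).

The residue is 40960/1436463 + (475/6566688)*sqrt(10).

The factor z**2 + 2*z/3 - 3/5 splits as (z - a)(z - a') with a = -1/3 + (4/15)*sqrt(10), a' = -1/3 - (4/15)*sqrt(10). At the order-2 pole a set g(z) = (z - a)^2*f(z) = [-4/(35*(z - 9/8))] / (z - a')^2.
Order-2 pole: residue = g'(a); g'(-1/3 + (4/15)*sqrt(10)) = 40960/1436463 + (475/6566688)*sqrt(10), so the residue is 40960/1436463 + (475/6566688)*sqrt(10).


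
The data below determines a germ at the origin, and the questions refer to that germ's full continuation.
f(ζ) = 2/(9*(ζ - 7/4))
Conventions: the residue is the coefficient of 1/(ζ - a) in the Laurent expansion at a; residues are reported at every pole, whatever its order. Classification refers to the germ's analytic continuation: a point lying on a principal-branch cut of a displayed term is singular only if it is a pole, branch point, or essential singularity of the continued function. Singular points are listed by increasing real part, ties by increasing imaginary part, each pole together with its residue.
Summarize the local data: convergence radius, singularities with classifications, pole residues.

Radius of convergence at 0: 7/4.
At 7/4: a pole of order 1; residue 2/9.

Denominator factor (ζ - 7/4): pole of order 1 at 7/4, modulus 7/4.
The radius of convergence is the smallest modulus among the singular points: 7/4.
At the order-1 pole 7/4 set g(ζ) = (ζ - (7/4))*f(ζ) = 2/9.
Simple pole: residue = g(a) at a = 7/4, which is 2/9.


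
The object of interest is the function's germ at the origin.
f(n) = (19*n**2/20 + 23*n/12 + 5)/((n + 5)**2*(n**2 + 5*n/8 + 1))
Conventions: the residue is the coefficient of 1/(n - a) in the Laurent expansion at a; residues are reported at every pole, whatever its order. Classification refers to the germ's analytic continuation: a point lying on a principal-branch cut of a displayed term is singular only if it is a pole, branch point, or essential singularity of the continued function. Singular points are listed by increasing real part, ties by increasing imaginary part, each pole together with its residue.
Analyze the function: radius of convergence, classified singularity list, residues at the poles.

Radius of convergence at 0: 1.
At -5: a pole of order 2; residue 398/33489.
At (-5/16) - ((1/16)*sqrt(231))*i: a pole of order 1; residue (-199/33489) + ((20437/3516345)*sqrt(231))*i.
At (-5/16) + ((1/16)*sqrt(231))*i: a pole of order 1; residue (-199/33489) - ((20437/3516345)*sqrt(231))*i.


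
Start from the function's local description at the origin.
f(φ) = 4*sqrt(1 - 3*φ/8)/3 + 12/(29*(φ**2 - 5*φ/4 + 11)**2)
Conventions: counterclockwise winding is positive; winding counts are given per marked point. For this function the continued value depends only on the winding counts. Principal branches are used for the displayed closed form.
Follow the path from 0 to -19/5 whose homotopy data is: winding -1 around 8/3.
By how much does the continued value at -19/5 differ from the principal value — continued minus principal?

The rational part is single-valued and drops out of the difference; each branch term changes only by its own monodromy.
(4/3)*sqrt(1 - φ/(8/3)): winding -1 is odd, the square root flips sign, contributing -2*(4/3)*sqrt(1 - (-19/5)/(8/3)) = -2*(4/3)*sqrt(97/40) = -(2/15)*sqrt(970).
Summing the contributions at φ = -19/5 gives -(2/15)*sqrt(970).

Continued minus principal equals -(2/15)*sqrt(970).


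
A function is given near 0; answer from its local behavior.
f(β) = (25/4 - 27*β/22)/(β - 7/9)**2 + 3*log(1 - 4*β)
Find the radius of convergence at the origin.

Denominator factor (β - 7/9)^2: pole of order 2 at 7/9, modulus 7/9.
Branch term (3)*log(1 - β/(1/4)): its argument vanishes at β = 1/4, a logarithmic branch point, modulus 1/4.
The radius of convergence is the smallest modulus among the singular points: 1/4.

The radius of convergence is 1/4.


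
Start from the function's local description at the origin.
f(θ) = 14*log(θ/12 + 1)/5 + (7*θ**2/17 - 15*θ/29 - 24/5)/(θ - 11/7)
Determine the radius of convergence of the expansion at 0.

Denominator factor (θ - 11/7): pole of order 1 at 11/7, modulus 11/7.
Branch term (14/5)*log(1 - θ/(-12)): its argument vanishes at θ = -12, a logarithmic branch point, modulus 12.
The radius of convergence is the smallest modulus among the singular points: 11/7.

The radius of convergence is 11/7.


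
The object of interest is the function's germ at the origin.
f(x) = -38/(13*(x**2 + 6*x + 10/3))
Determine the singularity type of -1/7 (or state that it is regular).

Denominator factors: x**2 + 6*x + 10/3 = 367/147 at x = -1/7 — none vanishes.
So the germ continues analytically to -1/7.

The point is a regular point.


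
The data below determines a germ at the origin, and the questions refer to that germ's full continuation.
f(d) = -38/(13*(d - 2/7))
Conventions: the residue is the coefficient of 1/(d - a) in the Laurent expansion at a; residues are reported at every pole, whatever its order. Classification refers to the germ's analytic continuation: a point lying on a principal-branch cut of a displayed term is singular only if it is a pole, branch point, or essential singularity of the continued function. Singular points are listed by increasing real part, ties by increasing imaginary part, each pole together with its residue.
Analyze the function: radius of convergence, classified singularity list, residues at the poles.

Radius of convergence at 0: 2/7.
At 2/7: a pole of order 1; residue -38/13.

Denominator factor (d - 2/7): pole of order 1 at 2/7, modulus 2/7.
The radius of convergence is the smallest modulus among the singular points: 2/7.
At the order-1 pole 2/7 set g(d) = (d - (2/7))*f(d) = -38/13.
Simple pole: residue = g(a) at a = 2/7, which is -38/13.


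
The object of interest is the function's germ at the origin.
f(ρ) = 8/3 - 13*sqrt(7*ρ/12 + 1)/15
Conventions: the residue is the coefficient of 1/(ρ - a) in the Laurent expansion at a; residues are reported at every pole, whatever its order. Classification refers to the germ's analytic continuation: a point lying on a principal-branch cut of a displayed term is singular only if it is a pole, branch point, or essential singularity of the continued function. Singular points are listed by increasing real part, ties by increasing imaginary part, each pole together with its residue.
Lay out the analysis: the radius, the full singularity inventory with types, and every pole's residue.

Radius of convergence at 0: 12/7.
At -12/7: an algebraic (square-root) branch point.

Branch term (-13/15)*sqrt(1 - ρ/(-12/7)): its argument vanishes at ρ = -12/7, a square-root branch point, modulus 12/7.
The radius of convergence is the smallest modulus among the singular points: 12/7.


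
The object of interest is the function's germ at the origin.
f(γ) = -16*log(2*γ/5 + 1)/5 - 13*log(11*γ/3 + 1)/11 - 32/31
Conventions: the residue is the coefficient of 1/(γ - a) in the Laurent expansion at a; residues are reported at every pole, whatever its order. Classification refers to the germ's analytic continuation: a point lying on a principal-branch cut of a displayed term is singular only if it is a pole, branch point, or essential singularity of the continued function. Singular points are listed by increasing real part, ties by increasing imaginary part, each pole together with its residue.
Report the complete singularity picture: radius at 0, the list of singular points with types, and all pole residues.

Radius of convergence at 0: 3/11.
At -5/2: a logarithmic branch point.
At -3/11: a logarithmic branch point.

Branch term (-16/5)*log(1 - γ/(-5/2)): its argument vanishes at γ = -5/2, a logarithmic branch point, modulus 5/2.
Branch term (-13/11)*log(1 - γ/(-3/11)): its argument vanishes at γ = -3/11, a logarithmic branch point, modulus 3/11.
The radius of convergence is the smallest modulus among the singular points: 3/11.
List the singular points by increasing real part (a conjugate pair: the negative imaginary part first).


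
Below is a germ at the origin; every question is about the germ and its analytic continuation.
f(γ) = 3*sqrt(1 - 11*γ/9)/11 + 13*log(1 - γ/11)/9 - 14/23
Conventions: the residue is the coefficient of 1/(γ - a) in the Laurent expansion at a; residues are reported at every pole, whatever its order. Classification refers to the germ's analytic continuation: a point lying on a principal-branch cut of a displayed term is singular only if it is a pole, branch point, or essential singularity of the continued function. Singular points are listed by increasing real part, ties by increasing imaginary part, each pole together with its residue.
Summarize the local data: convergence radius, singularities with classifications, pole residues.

Radius of convergence at 0: 9/11.
At 9/11: an algebraic (square-root) branch point.
At 11: a logarithmic branch point.

Branch term (3/11)*sqrt(1 - γ/(9/11)): its argument vanishes at γ = 9/11, a square-root branch point, modulus 9/11.
Branch term (13/9)*log(1 - γ/(11)): its argument vanishes at γ = 11, a logarithmic branch point, modulus 11.
The radius of convergence is the smallest modulus among the singular points: 9/11.
List the singular points by increasing real part (a conjugate pair: the negative imaginary part first).


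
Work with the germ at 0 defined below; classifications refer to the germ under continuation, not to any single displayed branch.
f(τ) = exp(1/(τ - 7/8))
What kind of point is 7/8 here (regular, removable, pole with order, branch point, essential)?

The exponent 1/(τ - (7/8)) has a pole at 7/8, so exp(1/(τ - (7/8))) takes every nonzero value near it: an essential singularity (not a pole of any order).

The point is an essential singularity.


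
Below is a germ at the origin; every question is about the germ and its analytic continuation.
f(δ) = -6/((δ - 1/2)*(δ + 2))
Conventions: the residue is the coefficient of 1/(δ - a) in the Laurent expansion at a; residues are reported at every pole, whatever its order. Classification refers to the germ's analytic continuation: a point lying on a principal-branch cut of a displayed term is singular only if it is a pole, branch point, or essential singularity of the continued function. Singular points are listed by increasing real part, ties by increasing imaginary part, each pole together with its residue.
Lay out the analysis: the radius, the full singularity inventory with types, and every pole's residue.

Radius of convergence at 0: 1/2.
At -2: a pole of order 1; residue 12/5.
At 1/2: a pole of order 1; residue -12/5.

Denominator factor (δ + 2): pole of order 1 at -2, modulus 2.
Denominator factor (δ - 1/2): pole of order 1 at 1/2, modulus 1/2.
The radius of convergence is the smallest modulus among the singular points: 1/2.
At the order-1 pole -2 set g(δ) = (δ - (-2))*f(δ) = -6/(δ - 1/2).
Simple pole: residue = g(a) at a = -2, which is 12/5.
At the order-1 pole 1/2 set g(δ) = (δ - (1/2))*f(δ) = -6/(δ + 2).
Simple pole: residue = g(a) at a = 1/2, which is -12/5.
List the singular points by increasing real part (a conjugate pair: the negative imaginary part first).


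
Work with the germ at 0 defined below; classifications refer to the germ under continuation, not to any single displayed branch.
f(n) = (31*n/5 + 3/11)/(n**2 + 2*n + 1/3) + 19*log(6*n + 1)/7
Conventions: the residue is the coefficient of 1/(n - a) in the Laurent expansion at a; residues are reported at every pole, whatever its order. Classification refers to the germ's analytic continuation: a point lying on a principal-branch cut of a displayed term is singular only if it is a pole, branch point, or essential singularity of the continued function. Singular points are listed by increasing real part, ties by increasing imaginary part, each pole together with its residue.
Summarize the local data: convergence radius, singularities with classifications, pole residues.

Radius of convergence at 0: 1/6.
At -1 - (1/3)*sqrt(6): a pole of order 1; residue 31/10 + (163/110)*sqrt(6).
At -1 + (1/3)*sqrt(6): a pole of order 1; residue 31/10 - (163/110)*sqrt(6).
At -1/6: a logarithmic branch point.

Denominator factor (n**2 + 2*n + 1/3): discriminant 8/3, real irrational roots -1 + (1/3)*sqrt(6) and -1 - (1/3)*sqrt(6); poles of order 1, moduli 1 - (1/3)*sqrt(6) and 1 + (1/3)*sqrt(6).
Branch term (19/7)*log(1 - n/(-1/6)): its argument vanishes at n = -1/6, a logarithmic branch point, modulus 1/6.
The radius of convergence is the smallest modulus among the singular points: 1/6.
The branch term is analytic at -1 - (1/3)*sqrt(6) and contributes nothing to the residue; only the rational part matters.
The factor n**2 + 2*n + 1/3 splits as (n - a)(n - a') with a = -1 - (1/3)*sqrt(6), a' = -1 + (1/3)*sqrt(6). At the order-1 pole a set g(n) = (n - a)*(rational part) = [31*n/5 + 3/11] / (n - a').
Simple pole: residue = g(a) at a = -1 - (1/3)*sqrt(6), which is 31/10 + (163/110)*sqrt(6).
The branch term is analytic at -1 + (1/3)*sqrt(6) and contributes nothing to the residue; only the rational part matters.
The factor n**2 + 2*n + 1/3 splits as (n - a)(n - a') with a = -1 + (1/3)*sqrt(6), a' = -1 - (1/3)*sqrt(6). At the order-1 pole a set g(n) = (n - a)*(rational part) = [31*n/5 + 3/11] / (n - a').
Simple pole: residue = g(a) at a = -1 + (1/3)*sqrt(6), which is 31/10 - (163/110)*sqrt(6).
List the singular points by increasing real part (a conjugate pair: the negative imaginary part first).


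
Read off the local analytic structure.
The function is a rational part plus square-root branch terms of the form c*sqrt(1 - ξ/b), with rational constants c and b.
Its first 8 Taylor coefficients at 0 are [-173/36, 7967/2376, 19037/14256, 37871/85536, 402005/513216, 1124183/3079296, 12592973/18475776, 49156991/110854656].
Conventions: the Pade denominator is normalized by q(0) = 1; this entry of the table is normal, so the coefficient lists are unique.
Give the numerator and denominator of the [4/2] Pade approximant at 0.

Taylor coefficients needed (read off): a_0 = -173/36, a_1 = 7967/2376, a_2 = 19037/14256, a_3 = 37871/85536, a_4 = 402005/513216, a_5 = 1124183/3079296, a_6 = 12592973/18475776.
Write the denominator as Q(ξ) = 1 + q1*ξ + q2*ξ^2. Requiring Q*f - P = O(ξ^7) with deg P <= 4 kills the coefficients of ξ^5..ξ^6 in Q*f:
  ξ^5: a_5 + q1*a_4 + q2*a_3 = 0, i.e. 1124183/3079296 + (402005/513216)*q1 + (37871/85536)*q2 = 0.
  ξ^6: a_6 + q1*a_5 + q2*a_4 = 0, i.e. 12592973/18475776 + (1124183/3079296)*q1 + (402005/513216)*q2 = 0.
Solving this linear system: q1 = 211219/6038661, q2 = -403999/455748.
The numerator is Q*f truncated at degree 4: P0 = a_0 = -173/36; P1 = a_1 + q1*a_0 = 1692530135/531402168; P2 = a_2 + q1*a_1 + q2*a_0 = 4553491633/797103252; P3 = a_3 + q1*a_2 + q2*a_1 = -1619299051/652175388; P4 = a_4 + q1*a_3 + q2*a_2 = -188290207/489131541.

The Pade approximant has numerator coefficients [-173/36, 1692530135/531402168, 4553491633/797103252, -1619299051/652175388, -188290207/489131541]; denominator coefficients [1, 211219/6038661, -403999/455748].


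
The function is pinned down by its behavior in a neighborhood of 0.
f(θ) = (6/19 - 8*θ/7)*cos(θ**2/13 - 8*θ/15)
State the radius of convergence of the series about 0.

The radius of convergence is infinite.

The factor cos(θ**2/13 - 8*θ/15) is entire and contributes no finite singular point.
The polynomial part has no poles.
No finite singular points: the Taylor series at 0 converges everywhere.


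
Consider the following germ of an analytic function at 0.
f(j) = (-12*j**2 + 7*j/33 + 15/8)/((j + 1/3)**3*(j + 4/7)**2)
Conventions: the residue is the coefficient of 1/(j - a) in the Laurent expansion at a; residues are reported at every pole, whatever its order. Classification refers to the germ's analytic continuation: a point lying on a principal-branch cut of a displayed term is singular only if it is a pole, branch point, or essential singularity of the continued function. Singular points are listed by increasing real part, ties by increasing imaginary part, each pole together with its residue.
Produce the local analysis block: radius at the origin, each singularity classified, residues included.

Radius of convergence at 0: 1/3.
At -4/7: a pole of order 2; residue 54388089/55000.
At -1/3: a pole of order 3; residue -54388089/55000.

Denominator factor (j + 1/3)^3: pole of order 3 at -1/3, modulus 1/3.
Denominator factor (j + 4/7)^2: pole of order 2 at -4/7, modulus 4/7.
The radius of convergence is the smallest modulus among the singular points: 1/3.
At the order-2 pole -4/7 set g(j) = (j - (-4/7))^2*f(j) = (-12*j**2 + 7*j/33 + 15/8)/(j + 1/3)**3.
Order-2 pole: residue = g'(a); g'(-4/7) = 54388089/55000, so the residue is 54388089/55000.
At the order-3 pole -1/3 set g(j) = (j - (-1/3))^3*f(j) = (-12*j**2 + 7*j/33 + 15/8)/(j + 4/7)**2.
Order-3 pole: residue = g''(a)/2; g''(-1/3) = -54388089/27500, so the residue is -54388089/55000.
List the singular points by increasing real part (a conjugate pair: the negative imaginary part first).


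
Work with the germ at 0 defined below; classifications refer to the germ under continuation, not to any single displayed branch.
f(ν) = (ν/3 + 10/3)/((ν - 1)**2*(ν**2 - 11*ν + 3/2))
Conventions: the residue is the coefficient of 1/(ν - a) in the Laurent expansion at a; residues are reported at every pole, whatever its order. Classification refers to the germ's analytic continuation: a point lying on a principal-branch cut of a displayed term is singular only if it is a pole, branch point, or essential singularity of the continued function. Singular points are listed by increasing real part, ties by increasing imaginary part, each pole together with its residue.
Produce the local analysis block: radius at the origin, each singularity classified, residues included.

Denominator factor (ν - 1)^2: pole of order 2 at 1, modulus 1.
Denominator factor (ν**2 - 11*ν + 3/2): discriminant 115, real irrational roots 11/2 + (1/2)*sqrt(115) and 11/2 - (1/2)*sqrt(115); poles of order 1, moduli 11/2 + (1/2)*sqrt(115) and 11/2 - (1/2)*sqrt(115).
The radius of convergence is the smallest modulus among the singular points: 11/2 - (1/2)*sqrt(115).
The factor ν**2 - 11*ν + 3/2 splits as (ν - a)(ν - a') with a = 11/2 - (1/2)*sqrt(115), a' = 11/2 + (1/2)*sqrt(115). At the order-1 pole a set g(ν) = (ν - a)*f(ν) = [(ν/3 + 10/3)/(ν - 1)**2] / (ν - a').
Simple pole: residue = g(a) at a = 11/2 - (1/2)*sqrt(115), which is -181/867 - (2003/99705)*sqrt(115).
At the order-2 pole 1 set g(ν) = (ν - (1))^2*f(ν) = (ν/3 + 10/3)/(ν**2 - 11*ν + 3/2).
Order-2 pole: residue = g'(a); g'(1) = 362/867, so the residue is 362/867.
The factor ν**2 - 11*ν + 3/2 splits as (ν - a)(ν - a') with a = 11/2 + (1/2)*sqrt(115), a' = 11/2 - (1/2)*sqrt(115). At the order-1 pole a set g(ν) = (ν - a)*f(ν) = [(ν/3 + 10/3)/(ν - 1)**2] / (ν - a').
Simple pole: residue = g(a) at a = 11/2 + (1/2)*sqrt(115), which is -181/867 + (2003/99705)*sqrt(115).
List the singular points by increasing real part (a conjugate pair: the negative imaginary part first).

Radius of convergence at 0: 11/2 - (1/2)*sqrt(115).
At 11/2 - (1/2)*sqrt(115): a pole of order 1; residue -181/867 - (2003/99705)*sqrt(115).
At 1: a pole of order 2; residue 362/867.
At 11/2 + (1/2)*sqrt(115): a pole of order 1; residue -181/867 + (2003/99705)*sqrt(115).


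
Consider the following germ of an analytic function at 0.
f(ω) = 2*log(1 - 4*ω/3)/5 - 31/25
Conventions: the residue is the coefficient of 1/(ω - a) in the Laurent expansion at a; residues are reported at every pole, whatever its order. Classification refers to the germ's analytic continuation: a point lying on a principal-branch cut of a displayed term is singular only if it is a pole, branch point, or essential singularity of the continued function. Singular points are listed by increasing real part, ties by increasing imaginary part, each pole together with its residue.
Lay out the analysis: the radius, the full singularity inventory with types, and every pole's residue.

Branch term (2/5)*log(1 - ω/(3/4)): its argument vanishes at ω = 3/4, a logarithmic branch point, modulus 3/4.
The radius of convergence is the smallest modulus among the singular points: 3/4.

Radius of convergence at 0: 3/4.
At 3/4: a logarithmic branch point.


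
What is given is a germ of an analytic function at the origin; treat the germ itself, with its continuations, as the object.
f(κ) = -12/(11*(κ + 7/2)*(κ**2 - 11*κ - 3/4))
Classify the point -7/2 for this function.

The point is a pole of order 1.

The denominator factor κ + 7/2 vanishes at -7/2 and appears to the power 1; the numerator there equals -12/11, nonzero, and no other factor vanishes.
Hence a pole whose order is the multiplicity, 1.


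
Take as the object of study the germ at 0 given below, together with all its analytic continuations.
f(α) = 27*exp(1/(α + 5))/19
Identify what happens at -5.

The point is an essential singularity.

The exponent 1/(α - (-5)) has a pole at -5, so exp(1/(α - (-5))) takes every nonzero value near it: an essential singularity (not a pole of any order).


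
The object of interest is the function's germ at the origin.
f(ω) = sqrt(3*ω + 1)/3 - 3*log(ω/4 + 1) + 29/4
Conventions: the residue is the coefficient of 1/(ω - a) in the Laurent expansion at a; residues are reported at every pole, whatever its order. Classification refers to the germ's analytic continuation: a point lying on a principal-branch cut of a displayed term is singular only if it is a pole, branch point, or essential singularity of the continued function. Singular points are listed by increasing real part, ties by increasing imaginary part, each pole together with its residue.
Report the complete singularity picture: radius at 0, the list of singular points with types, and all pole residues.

Radius of convergence at 0: 1/3.
At -4: a logarithmic branch point.
At -1/3: an algebraic (square-root) branch point.

Branch term (-3)*log(1 - ω/(-4)): its argument vanishes at ω = -4, a logarithmic branch point, modulus 4.
Branch term (1/3)*sqrt(1 - ω/(-1/3)): its argument vanishes at ω = -1/3, a square-root branch point, modulus 1/3.
The radius of convergence is the smallest modulus among the singular points: 1/3.
List the singular points by increasing real part (a conjugate pair: the negative imaginary part first).


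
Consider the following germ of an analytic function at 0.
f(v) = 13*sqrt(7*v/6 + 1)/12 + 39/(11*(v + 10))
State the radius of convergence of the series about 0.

Denominator factor (v + 10): pole of order 1 at -10, modulus 10.
Branch term (13/12)*sqrt(1 - v/(-6/7)): its argument vanishes at v = -6/7, a square-root branch point, modulus 6/7.
The radius of convergence is the smallest modulus among the singular points: 6/7.

The radius of convergence is 6/7.


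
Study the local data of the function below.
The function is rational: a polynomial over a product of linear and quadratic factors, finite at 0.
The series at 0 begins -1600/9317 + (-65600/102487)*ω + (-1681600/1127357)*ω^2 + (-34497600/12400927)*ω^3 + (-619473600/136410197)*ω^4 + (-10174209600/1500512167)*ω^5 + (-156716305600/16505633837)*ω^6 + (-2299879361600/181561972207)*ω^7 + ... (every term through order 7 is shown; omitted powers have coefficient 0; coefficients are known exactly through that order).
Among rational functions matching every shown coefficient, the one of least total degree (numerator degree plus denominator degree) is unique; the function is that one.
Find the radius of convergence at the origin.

No rational of total degree below 4 reproduces all 8 coefficients; solving the [0/4] Pade equations on them gives f(ω) = -8/(35*(ω - 11/10)**3*(ω - 1)), whose expansion matches every shown term.
Denominator factor (ω - 1): pole of order 1 at 1, modulus 1.
Denominator factor (ω - 11/10)^3: pole of order 3 at 11/10, modulus 11/10.
The radius of convergence is the smallest modulus among the singular points: 1.

The radius of convergence is 1.


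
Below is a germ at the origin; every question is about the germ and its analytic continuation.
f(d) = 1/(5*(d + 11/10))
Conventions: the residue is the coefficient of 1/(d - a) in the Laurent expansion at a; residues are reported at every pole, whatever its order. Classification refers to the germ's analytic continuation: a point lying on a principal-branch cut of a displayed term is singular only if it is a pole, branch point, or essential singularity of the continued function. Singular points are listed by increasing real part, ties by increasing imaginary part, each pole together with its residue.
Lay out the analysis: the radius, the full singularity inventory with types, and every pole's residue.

Radius of convergence at 0: 11/10.
At -11/10: a pole of order 1; residue 1/5.

Denominator factor (d + 11/10): pole of order 1 at -11/10, modulus 11/10.
The radius of convergence is the smallest modulus among the singular points: 11/10.
At the order-1 pole -11/10 set g(d) = (d - (-11/10))*f(d) = 1/5.
Simple pole: residue = g(a) at a = -11/10, which is 1/5.


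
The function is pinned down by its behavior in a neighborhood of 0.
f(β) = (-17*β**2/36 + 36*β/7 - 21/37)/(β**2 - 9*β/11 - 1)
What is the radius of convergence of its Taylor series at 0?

Denominator factor (β**2 - 9*β/11 - 1): discriminant 565/121, real irrational roots 9/22 + (1/22)*sqrt(565) and 9/22 - (1/22)*sqrt(565); poles of order 1, moduli 9/22 + (1/22)*sqrt(565) and -9/22 + (1/22)*sqrt(565).
The radius of convergence is the smallest modulus among the singular points: -9/22 + (1/22)*sqrt(565).

The radius of convergence is -9/22 + (1/22)*sqrt(565).


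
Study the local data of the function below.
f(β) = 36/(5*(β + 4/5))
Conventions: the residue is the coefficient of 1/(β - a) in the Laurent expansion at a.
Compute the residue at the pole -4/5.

At the order-1 pole -4/5 set g(β) = (β - (-4/5))*f(β) = 36/5.
Simple pole: residue = g(a) at a = -4/5, which is 36/5.

The residue is 36/5.


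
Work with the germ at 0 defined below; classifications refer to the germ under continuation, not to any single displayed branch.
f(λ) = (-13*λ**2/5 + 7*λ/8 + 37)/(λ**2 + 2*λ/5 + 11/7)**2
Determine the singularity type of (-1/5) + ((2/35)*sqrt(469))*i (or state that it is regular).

The denominator factor λ**2 + 2*λ/5 + 11/7 vanishes at (-1/5) + ((2/35)*sqrt(469))*i and appears to the power 2; the numerator there equals (284919/7000) + ((383/3500)*sqrt(469))*i, nonzero, and no other factor vanishes.
Hence a pole whose order is the multiplicity, 2.

The point is a pole of order 2.


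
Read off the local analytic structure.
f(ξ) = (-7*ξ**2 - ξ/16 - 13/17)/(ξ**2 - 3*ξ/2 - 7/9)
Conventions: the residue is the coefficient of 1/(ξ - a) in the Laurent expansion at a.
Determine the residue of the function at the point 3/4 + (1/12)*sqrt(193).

The factor ξ**2 - 3*ξ/2 - 7/9 splits as (ξ - a)(ξ - a') with a = 3/4 + (1/12)*sqrt(193), a' = 3/4 - (1/12)*sqrt(193). At the order-1 pole a set g(ξ) = (ξ - a)*f(ξ) = [-7*ξ**2 - ξ/16 - 13/17] / (ξ - a').
Simple pole: residue = g(a) at a = 3/4 + (1/12)*sqrt(193), which is -169/32 - (138371/314976)*sqrt(193).

The residue is -169/32 - (138371/314976)*sqrt(193).


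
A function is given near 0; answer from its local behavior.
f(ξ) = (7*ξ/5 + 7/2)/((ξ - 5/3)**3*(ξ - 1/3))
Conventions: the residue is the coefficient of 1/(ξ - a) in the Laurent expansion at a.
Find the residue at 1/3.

At the order-1 pole 1/3 set g(ξ) = (ξ - (1/3))*f(ξ) = (7*ξ/5 + 7/2)/(ξ - 5/3)**3.
Simple pole: residue = g(a) at a = 1/3, which is -1071/640.

The residue is -1071/640.


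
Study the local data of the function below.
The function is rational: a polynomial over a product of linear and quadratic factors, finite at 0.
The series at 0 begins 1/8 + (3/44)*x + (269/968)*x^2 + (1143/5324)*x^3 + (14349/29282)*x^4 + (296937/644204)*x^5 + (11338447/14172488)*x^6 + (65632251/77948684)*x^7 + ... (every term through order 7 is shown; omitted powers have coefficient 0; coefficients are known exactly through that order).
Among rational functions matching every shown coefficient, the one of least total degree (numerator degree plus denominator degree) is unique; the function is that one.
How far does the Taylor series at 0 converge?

No rational of total degree below 4 reproduces all 8 coefficients; solving the [0/4] Pade equations on them gives f(x) = 1/(8*(x**2 + 3*x/11 - 1)**2), whose expansion matches every shown term.
Denominator factor (x**2 + 3*x/11 - 1)^2: discriminant 493/121, real irrational roots -3/22 + (1/22)*sqrt(493) and -3/22 - (1/22)*sqrt(493); poles of order 2, moduli -3/22 + (1/22)*sqrt(493) and 3/22 + (1/22)*sqrt(493).
The radius of convergence is the smallest modulus among the singular points: -3/22 + (1/22)*sqrt(493).

The radius of convergence is -3/22 + (1/22)*sqrt(493).


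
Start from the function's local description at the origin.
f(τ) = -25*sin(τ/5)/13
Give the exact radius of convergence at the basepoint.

The factor sin(τ/5) is entire and contributes no finite singular point.
The polynomial part has no poles.
No finite singular points: the Taylor series at 0 converges everywhere.

The radius of convergence is infinite.


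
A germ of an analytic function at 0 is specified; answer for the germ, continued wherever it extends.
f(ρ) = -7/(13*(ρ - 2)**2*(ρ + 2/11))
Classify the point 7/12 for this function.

The point is a regular point.

Denominator factors: ρ - 2 = -17/12 at ρ = 7/12; ρ + 2/11 = 101/132 at ρ = 7/12 — none vanishes.
So the germ continues analytically to 7/12.


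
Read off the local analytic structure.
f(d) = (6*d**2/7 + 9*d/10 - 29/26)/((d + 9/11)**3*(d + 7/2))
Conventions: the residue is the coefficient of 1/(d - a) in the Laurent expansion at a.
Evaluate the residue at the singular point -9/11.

At the order-3 pole -9/11 set g(d) = (d - (-9/11))^3*f(d) = (6*d**2/7 + 9*d/10 - 29/26)/(d + 7/2).
Order-3 pole: residue = g''(a)/2; g''(-9/11) = 8630204/13349635, so the residue is 4315102/13349635.

The residue is 4315102/13349635.


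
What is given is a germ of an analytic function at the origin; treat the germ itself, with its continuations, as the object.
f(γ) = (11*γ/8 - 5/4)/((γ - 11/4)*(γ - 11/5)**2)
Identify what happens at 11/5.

The denominator factor γ - 11/5 vanishes at 11/5 and appears to the power 2; the numerator there equals 71/40, nonzero, and no other factor vanishes.
Hence a pole whose order is the multiplicity, 2.

The point is a pole of order 2.


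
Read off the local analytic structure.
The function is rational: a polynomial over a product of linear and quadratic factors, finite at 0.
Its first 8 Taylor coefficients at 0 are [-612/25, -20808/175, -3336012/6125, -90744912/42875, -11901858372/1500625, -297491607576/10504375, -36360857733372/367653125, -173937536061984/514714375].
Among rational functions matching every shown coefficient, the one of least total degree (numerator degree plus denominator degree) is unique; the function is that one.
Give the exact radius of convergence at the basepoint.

No rational of total degree below 4 reproduces all 8 coefficients; solving the [0/4] Pade equations on them gives f(ε) = 17/(5*(ε - 1/3)**2*(ε**2 - 10*ε/7 - 5/4)), whose expansion matches every shown term.
Denominator factor (ε - 1/3)^2: pole of order 2 at 1/3, modulus 1/3.
Denominator factor (ε**2 - 10*ε/7 - 5/4): discriminant 345/49, real irrational roots 5/7 + (1/14)*sqrt(345) and 5/7 - (1/14)*sqrt(345); poles of order 1, moduli 5/7 + (1/14)*sqrt(345) and -5/7 + (1/14)*sqrt(345).
The radius of convergence is the smallest modulus among the singular points: 1/3.

The radius of convergence is 1/3.


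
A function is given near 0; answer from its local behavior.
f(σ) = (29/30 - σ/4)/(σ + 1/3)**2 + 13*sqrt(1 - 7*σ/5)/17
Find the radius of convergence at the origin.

Denominator factor (σ + 1/3)^2: pole of order 2 at -1/3, modulus 1/3.
Branch term (13/17)*sqrt(1 - σ/(5/7)): its argument vanishes at σ = 5/7, a square-root branch point, modulus 5/7.
The radius of convergence is the smallest modulus among the singular points: 1/3.

The radius of convergence is 1/3.


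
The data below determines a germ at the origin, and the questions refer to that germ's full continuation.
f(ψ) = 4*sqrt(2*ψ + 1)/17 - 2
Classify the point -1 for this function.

The point is a regular point.

There is no denominator, hence no pole anywhere.
Branch term sqrt(1 - ψ/(-1/2)): argument at -1 is -1, nonzero, so -1 is not its branch point (a point on a principal cut is still regular for the continued germ).
So the germ continues analytically to -1.


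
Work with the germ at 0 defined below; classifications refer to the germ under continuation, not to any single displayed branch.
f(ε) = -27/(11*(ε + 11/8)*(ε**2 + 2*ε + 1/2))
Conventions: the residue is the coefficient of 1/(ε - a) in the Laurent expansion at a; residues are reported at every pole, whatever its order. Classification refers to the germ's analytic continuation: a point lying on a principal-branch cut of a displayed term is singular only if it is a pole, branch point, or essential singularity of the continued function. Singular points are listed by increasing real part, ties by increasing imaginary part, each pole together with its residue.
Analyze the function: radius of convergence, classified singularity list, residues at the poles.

Radius of convergence at 0: 1 - (1/2)*sqrt(2).
At -1 - (1/2)*sqrt(2): a pole of order 1; residue -864/253 - (324/253)*sqrt(2).
At -11/8: a pole of order 1; residue 1728/253.
At -1 + (1/2)*sqrt(2): a pole of order 1; residue -864/253 + (324/253)*sqrt(2).


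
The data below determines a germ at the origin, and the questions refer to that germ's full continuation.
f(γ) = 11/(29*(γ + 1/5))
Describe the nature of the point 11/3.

Denominator factors: γ + 1/5 = 58/15 at γ = 11/3 — none vanishes.
So the germ continues analytically to 11/3.

The point is a regular point.


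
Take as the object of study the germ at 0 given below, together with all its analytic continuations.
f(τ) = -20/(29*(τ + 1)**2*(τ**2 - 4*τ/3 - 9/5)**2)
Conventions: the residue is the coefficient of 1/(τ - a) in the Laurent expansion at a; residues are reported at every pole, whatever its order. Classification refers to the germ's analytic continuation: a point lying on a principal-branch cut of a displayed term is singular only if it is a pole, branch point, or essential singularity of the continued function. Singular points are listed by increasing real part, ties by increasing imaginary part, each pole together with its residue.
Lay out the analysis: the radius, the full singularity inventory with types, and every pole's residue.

Denominator factor (τ + 1)^2: pole of order 2 at -1, modulus 1.
Denominator factor (τ**2 - 4*τ/3 - 9/5)^2: discriminant 404/45, real irrational roots 2/3 + (1/15)*sqrt(505) and 2/3 - (1/15)*sqrt(505); poles of order 2, moduli 2/3 + (1/15)*sqrt(505) and -2/3 + (1/15)*sqrt(505).
The radius of convergence is the smallest modulus among the singular points: -2/3 + (1/15)*sqrt(505).
At the order-2 pole -1 set g(τ) = (τ - (-1))^2*f(τ) = -20/(29*(τ**2 - 4*τ/3 - 9/5)**2).
Order-2 pole: residue = g'(a); g'(-1) = -28125/928, so the residue is -28125/928.
The factor τ**2 - 4*τ/3 - 9/5 splits as (τ - a)(τ - a') with a = 2/3 - (1/15)*sqrt(505), a' = 2/3 + (1/15)*sqrt(505). At the order-2 pole a set g(τ) = (τ - a)^2*f(τ) = [-20/(29*(τ + 1)**2)] / (τ - a')^2.
Order-2 pole: residue = g'(a); g'(2/3 - (1/15)*sqrt(505)) = 28125/1856 + (12758625/18933056)*sqrt(505), so the residue is 28125/1856 + (12758625/18933056)*sqrt(505).
The factor τ**2 - 4*τ/3 - 9/5 splits as (τ - a)(τ - a') with a = 2/3 + (1/15)*sqrt(505), a' = 2/3 - (1/15)*sqrt(505). At the order-2 pole a set g(τ) = (τ - a)^2*f(τ) = [-20/(29*(τ + 1)**2)] / (τ - a')^2.
Order-2 pole: residue = g'(a); g'(2/3 + (1/15)*sqrt(505)) = 28125/1856 - (12758625/18933056)*sqrt(505), so the residue is 28125/1856 - (12758625/18933056)*sqrt(505).
List the singular points by increasing real part (a conjugate pair: the negative imaginary part first).

Radius of convergence at 0: -2/3 + (1/15)*sqrt(505).
At -1: a pole of order 2; residue -28125/928.
At 2/3 - (1/15)*sqrt(505): a pole of order 2; residue 28125/1856 + (12758625/18933056)*sqrt(505).
At 2/3 + (1/15)*sqrt(505): a pole of order 2; residue 28125/1856 - (12758625/18933056)*sqrt(505).
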